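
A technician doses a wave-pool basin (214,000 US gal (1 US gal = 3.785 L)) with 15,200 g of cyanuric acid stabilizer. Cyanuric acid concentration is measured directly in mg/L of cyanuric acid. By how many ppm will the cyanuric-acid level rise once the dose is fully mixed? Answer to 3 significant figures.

18.8 ppm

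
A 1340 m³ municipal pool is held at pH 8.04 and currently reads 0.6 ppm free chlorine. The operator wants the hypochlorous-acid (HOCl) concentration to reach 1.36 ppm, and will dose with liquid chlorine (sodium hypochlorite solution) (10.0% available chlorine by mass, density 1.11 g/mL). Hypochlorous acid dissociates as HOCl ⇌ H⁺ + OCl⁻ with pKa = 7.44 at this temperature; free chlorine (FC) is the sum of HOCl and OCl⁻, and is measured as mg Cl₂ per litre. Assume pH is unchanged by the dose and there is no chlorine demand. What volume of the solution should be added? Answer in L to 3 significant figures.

Volume: 1340 m³ = 1,340,000 L.
[OCl⁻]/[HOCl] = 10^(pH − pKa) = 10^(8.04 − 7.44) = 3.981; fraction as HOCl = 1/(1 + 3.981) = 0.2008.
Free chlorine required for 1.36 ppm HOCl: 1.36 / 0.2008 = 6.774 ppm.
FC to add: 6.774 − 0.6 = 6.174 mg/L as Cl₂.
Cl₂ equivalent: 6.174 mg/L × 1,340,000 L = 8274 g.
Product at 10.0% available Cl: 8274 / 0.1 = 82,740 g.
Volume: 82,740 g ÷ 1.11 g/mL = 74,540 mL.

74.5 L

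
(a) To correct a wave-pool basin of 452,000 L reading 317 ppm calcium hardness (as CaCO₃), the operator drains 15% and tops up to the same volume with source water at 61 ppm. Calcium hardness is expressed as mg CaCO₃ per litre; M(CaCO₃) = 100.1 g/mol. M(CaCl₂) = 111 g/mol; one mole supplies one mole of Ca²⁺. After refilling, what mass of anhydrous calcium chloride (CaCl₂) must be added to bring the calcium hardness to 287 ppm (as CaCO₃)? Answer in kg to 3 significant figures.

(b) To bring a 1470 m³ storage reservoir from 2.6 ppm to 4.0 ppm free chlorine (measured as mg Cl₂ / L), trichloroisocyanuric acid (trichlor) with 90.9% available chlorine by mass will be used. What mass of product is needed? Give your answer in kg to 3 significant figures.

(a) After draining 15% and refilling: 317 × 0.85 + 61 × 0.15 = 278.6 ppm.
(a) Deficit to target: 287 − 278.6 = 8.4 mg/L.
(a) As CaCO₃: 8.4 mg/L × 452,000 L = 3797 g; ÷ 100.1 = 37.93 mol Ca²⁺.
(a) Mass: 37.93 × 111 = 4210 g.

(b) Volume: 1470 m³ = 1,470,000 L.
(b) Chlorine deficit: 4.0 − 2.6 = 1.4 ppm = 1.4 mg/L as Cl₂.
(b) Cl₂ equivalent needed: 1.4 mg/L × 1,470,000 L = 2,058,000 mg = 2058 g.
(b) Product at 90.9% available chlorine: 2058 / 0.909 = 2264 g.

(a) 4.21 kg; (b) 2.26 kg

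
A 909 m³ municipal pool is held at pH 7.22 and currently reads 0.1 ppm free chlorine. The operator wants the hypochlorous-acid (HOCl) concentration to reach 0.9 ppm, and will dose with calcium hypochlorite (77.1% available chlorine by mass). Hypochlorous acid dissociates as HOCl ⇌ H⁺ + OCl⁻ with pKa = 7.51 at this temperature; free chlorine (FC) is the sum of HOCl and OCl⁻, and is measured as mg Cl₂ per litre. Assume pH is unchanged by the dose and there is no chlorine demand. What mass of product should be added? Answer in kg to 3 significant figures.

Volume: 909 m³ = 909,000 L.
[OCl⁻]/[HOCl] = 10^(pH − pKa) = 10^(7.22 − 7.51) = 0.5129; fraction as HOCl = 1/(1 + 0.5129) = 0.661.
Free chlorine required for 0.9 ppm HOCl: 0.9 / 0.661 = 1.362 ppm.
FC to add: 1.362 − 0.1 = 1.262 mg/L as Cl₂.
Cl₂ equivalent: 1.262 mg/L × 909,000 L = 1147 g.
Product at 77.1% available Cl: 1147 / 0.771 = 1487 g.

1.49 kg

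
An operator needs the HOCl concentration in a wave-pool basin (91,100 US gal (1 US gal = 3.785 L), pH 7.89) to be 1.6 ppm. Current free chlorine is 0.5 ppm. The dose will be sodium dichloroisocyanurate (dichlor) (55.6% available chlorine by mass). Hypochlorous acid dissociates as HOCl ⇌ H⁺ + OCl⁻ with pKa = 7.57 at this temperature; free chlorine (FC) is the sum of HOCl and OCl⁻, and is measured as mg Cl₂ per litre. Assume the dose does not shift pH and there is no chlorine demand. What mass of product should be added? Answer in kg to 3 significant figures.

2.76 kg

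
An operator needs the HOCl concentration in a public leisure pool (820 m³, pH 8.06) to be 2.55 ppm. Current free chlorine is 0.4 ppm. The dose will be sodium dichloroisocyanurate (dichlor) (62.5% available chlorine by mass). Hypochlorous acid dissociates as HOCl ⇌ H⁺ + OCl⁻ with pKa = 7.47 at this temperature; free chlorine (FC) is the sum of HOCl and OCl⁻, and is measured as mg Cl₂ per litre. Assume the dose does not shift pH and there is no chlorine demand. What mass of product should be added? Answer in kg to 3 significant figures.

15.8 kg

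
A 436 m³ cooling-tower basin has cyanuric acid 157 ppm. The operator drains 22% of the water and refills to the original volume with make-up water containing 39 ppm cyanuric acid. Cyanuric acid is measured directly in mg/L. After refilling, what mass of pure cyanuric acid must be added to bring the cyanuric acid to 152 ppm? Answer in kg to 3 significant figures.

9.14 kg

Volume: 436 m³ = 436,000 L.
After draining 22% and refilling: 157 × 0.78 + 39 × 0.22 = 131.04 ppm.
Deficit to target: 152 − 131.04 = 20.96 mg/L.
Mass: 20.96 mg/L × 436,000 L = 9139 g cyanuric acid.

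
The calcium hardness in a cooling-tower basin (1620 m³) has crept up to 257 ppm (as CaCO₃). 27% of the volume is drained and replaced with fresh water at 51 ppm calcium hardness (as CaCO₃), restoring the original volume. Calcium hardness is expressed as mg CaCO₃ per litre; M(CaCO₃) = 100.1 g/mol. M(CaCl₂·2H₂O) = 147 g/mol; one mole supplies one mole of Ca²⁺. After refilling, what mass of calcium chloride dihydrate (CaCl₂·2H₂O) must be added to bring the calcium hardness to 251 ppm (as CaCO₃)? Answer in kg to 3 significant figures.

Volume: 1620 m³ = 1,620,000 L.
After draining 27% and refilling: 257 × 0.73 + 51 × 0.27 = 201.38 ppm.
Deficit to target: 251 − 201.38 = 49.62 mg/L.
As CaCO₃: 49.62 mg/L × 1,620,000 L = 80,380 g; ÷ 100.1 = 803 mol Ca²⁺.
Mass: 803 × 147 = 118,000 g.

118 kg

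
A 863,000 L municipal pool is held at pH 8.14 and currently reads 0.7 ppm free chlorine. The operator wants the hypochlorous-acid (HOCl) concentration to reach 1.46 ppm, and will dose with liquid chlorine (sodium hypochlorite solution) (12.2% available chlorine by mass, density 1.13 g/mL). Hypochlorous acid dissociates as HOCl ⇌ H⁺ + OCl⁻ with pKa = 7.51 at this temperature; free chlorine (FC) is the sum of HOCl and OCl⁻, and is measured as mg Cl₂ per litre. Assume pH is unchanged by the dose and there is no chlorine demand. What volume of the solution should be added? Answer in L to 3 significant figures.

43.7 L

[OCl⁻]/[HOCl] = 10^(pH − pKa) = 10^(8.14 − 7.51) = 4.266; fraction as HOCl = 1/(1 + 4.266) = 0.1899.
Free chlorine required for 1.46 ppm HOCl: 1.46 / 0.1899 = 7.688 ppm.
FC to add: 7.688 − 0.7 = 6.988 mg/L as Cl₂.
Cl₂ equivalent: 6.988 mg/L × 863,000 L = 6031 g.
Product at 12.2% available Cl: 6031 / 0.122 = 49,430 g.
Volume: 49,430 g ÷ 1.13 g/mL = 43,750 mL.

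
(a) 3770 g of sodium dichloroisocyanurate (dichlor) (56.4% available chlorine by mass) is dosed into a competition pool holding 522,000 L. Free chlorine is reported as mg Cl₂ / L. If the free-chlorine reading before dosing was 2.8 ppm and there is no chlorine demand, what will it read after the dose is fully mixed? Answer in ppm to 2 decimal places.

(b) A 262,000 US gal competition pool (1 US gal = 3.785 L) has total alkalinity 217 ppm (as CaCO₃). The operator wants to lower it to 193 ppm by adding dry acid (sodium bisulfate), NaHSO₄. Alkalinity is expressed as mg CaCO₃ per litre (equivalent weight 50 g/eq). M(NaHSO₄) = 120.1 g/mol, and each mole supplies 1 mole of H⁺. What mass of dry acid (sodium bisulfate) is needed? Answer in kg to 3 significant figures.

(a) Available chlorine delivered: 3770 g × 0.564 = 2126 g as Cl₂.
(a) Concentration rise: 2126 g / 522,000 L = 4.073 mg/L = 4.07 ppm.
(a) Final FC: 2.8 + 4.07 = 6.87 ppm.

(b) Volume: 262,000 US gal × 3.785 L/gal = 991,670 L.
(b) Alkalinity to neutralize: (217 − 193) = 24 mg/L as CaCO₃ × 991,670 L = 23,800 g as CaCO₃.
(b) Equivalents of H⁺ required: 23,800 ÷ 50 g/eq = 476 eq = 476 mol NaHSO₄.
(b) Mass of NaHSO₄: 476 × 120.1 = 57,170 g.

(a) 6.87 ppm; (b) 57.2 kg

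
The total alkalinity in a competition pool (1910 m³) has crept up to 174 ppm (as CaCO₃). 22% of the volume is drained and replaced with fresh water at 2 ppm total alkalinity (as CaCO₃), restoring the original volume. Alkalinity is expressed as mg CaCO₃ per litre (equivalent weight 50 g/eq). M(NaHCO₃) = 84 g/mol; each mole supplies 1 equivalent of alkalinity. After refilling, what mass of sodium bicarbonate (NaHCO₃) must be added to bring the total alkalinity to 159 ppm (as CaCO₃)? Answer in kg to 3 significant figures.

73.3 kg

Volume: 1910 m³ = 1,910,000 L.
After draining 22% and refilling: 174 × 0.78 + 2 × 0.22 = 136.16 ppm.
Deficit to target: 159 − 136.16 = 22.84 mg/L.
As CaCO₃: 22.84 mg/L × 1,910,000 L = 43,620 g; ÷ 50 g/eq ÷ 1 = 872.5 mol NaHCO₃.
Mass: 872.5 × 84 = 73,290 g.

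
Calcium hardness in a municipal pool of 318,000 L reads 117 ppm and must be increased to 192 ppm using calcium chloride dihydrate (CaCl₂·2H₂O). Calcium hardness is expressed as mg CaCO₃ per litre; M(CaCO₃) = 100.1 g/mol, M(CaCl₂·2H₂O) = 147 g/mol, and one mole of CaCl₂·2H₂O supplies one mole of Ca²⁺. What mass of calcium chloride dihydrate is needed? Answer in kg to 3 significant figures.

35.0 kg

Hardness to add: (192 − 117) = 75 mg/L as CaCO₃ × 318,000 L = 23,850 g as CaCO₃.
Moles of Ca²⁺ (1 mol Ca²⁺ ≡ 1 mol CaCO₃): 23,850 / 100.1 g/mol = 238.3 mol.
Mass of CaCl₂·2H₂O: 238.3 × 147 = 35,020 g.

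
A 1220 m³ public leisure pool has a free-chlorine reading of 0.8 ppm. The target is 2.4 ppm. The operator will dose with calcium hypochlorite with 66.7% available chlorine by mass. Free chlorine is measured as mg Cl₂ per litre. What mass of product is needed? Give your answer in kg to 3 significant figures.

2.93 kg

Volume: 1220 m³ = 1,220,000 L.
Chlorine deficit: 2.4 − 0.8 = 1.6 ppm = 1.6 mg/L as Cl₂.
Cl₂ equivalent needed: 1.6 mg/L × 1,220,000 L = 1,952,000 mg = 1952 g.
Product at 66.7% available chlorine: 1952 / 0.667 = 2927 g.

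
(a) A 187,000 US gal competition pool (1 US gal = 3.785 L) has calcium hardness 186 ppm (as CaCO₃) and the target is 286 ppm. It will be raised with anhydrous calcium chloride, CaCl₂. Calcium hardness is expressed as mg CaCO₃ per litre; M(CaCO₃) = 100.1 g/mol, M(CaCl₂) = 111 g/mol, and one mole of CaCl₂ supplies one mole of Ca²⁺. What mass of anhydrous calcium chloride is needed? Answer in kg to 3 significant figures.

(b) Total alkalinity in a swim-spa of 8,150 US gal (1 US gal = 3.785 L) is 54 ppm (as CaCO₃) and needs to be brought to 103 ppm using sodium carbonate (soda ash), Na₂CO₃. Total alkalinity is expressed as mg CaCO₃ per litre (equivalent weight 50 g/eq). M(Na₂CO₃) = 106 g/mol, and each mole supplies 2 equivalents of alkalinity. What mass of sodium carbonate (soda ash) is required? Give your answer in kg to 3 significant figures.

(a) 78.5 kg; (b) 1.60 kg

(a) Volume: 187,000 US gal × 3.785 L/gal = 707,795 L.
(a) Hardness to add: (286 − 186) = 100 mg/L as CaCO₃ × 707,795 L = 70,780 g as CaCO₃.
(a) Moles of Ca²⁺ (1 mol Ca²⁺ ≡ 1 mol CaCO₃): 70,780 / 100.1 g/mol = 707.1 mol.
(a) Mass of CaCl₂: 707.1 × 111 = 78,490 g.

(b) Volume: 8,150 US gal × 3.785 L/gal = 30,848 L.
(b) Alkalinity to add: (103 − 54) = 49 mg/L as CaCO₃ × 30,848 L = 1512 g as CaCO₃.
(b) Equivalents: 1512 g ÷ 50 g/eq = 30.23 eq.
(b) Each mole of Na₂CO₃ supplies 2 eq, so 30.23 / 2 = 15.12 mol.
(b) Mass: 15.12 mol × 106 g/mol = 1602 g.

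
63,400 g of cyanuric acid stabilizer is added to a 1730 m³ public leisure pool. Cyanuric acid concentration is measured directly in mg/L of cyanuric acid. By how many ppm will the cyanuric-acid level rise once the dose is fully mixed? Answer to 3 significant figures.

36.6 ppm

Volume: 1730 m³ = 1,730,000 L.
Rise: 63,400 g / 1,730,000 L × 1000 = 36.65 mg/L.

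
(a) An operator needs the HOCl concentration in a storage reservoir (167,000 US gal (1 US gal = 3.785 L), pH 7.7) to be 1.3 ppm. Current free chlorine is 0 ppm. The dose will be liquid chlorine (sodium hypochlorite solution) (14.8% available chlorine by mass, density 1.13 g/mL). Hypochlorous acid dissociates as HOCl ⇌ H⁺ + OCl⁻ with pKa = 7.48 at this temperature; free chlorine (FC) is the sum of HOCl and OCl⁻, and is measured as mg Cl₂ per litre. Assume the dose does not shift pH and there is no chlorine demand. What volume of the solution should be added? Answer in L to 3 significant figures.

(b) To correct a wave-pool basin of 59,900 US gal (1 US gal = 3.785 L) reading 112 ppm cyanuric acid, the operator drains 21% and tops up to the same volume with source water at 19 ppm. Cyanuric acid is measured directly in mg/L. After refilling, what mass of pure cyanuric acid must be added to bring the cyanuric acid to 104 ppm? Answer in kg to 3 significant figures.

(a) Volume: 167,000 US gal × 3.785 L/gal = 632,095 L.
(a) [OCl⁻]/[HOCl] = 10^(pH − pKa) = 10^(7.7 − 7.48) = 1.66; fraction as HOCl = 1/(1 + 1.66) = 0.376.
(a) Free chlorine required for 1.3 ppm HOCl: 1.3 / 0.376 = 3.457 ppm.
(a) FC to add: 3.457 − 0 = 3.457 mg/L as Cl₂.
(a) Cl₂ equivalent: 3.457 mg/L × 632,095 L = 2185 g.
(a) Product at 14.8% available Cl: 2185 / 0.148 = 14,770 g.
(a) Volume: 14,770 g ÷ 1.13 g/mL = 13,070 mL.

(b) Volume: 59,900 US gal × 3.785 L/gal = 226,722 L.
(b) After draining 21% and refilling: 112 × 0.79 + 19 × 0.21 = 92.47 ppm.
(b) Deficit to target: 104 − 92.47 = 11.53 mg/L.
(b) Mass: 11.53 mg/L × 226,722 L = 2614 g cyanuric acid.

(a) 13.1 L; (b) 2.61 kg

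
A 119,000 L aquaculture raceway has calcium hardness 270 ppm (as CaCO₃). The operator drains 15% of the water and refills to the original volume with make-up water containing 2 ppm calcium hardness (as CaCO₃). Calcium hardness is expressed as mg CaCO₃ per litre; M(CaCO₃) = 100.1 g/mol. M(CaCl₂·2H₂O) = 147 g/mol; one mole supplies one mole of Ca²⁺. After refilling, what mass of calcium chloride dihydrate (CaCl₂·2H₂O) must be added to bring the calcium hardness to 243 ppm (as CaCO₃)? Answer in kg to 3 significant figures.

After draining 15% and refilling: 270 × 0.85 + 2 × 0.15 = 229.8 ppm.
Deficit to target: 243 − 229.8 = 13.2 mg/L.
As CaCO₃: 13.2 mg/L × 119,000 L = 1571 g; ÷ 100.1 = 15.69 mol Ca²⁺.
Mass: 15.69 × 147 = 2307 g.

2.31 kg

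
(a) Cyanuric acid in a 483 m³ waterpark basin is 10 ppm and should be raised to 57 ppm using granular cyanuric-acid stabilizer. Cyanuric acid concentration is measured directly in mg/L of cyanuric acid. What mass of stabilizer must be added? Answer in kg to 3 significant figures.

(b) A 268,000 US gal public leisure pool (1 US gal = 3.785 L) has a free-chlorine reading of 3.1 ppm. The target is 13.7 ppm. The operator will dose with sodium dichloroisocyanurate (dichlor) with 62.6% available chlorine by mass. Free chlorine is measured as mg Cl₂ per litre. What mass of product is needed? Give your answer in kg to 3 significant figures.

(a) 22.7 kg; (b) 17.2 kg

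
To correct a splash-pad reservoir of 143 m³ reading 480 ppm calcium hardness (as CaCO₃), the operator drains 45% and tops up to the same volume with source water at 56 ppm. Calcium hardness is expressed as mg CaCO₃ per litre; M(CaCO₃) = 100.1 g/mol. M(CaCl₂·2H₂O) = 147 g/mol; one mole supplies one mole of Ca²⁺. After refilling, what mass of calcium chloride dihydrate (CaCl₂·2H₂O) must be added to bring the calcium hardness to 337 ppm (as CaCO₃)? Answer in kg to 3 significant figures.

Volume: 143 m³ = 143,000 L.
After draining 45% and refilling: 480 × 0.55 + 56 × 0.45 = 289.2 ppm.
Deficit to target: 337 − 289.2 = 47.8 mg/L.
As CaCO₃: 47.8 mg/L × 143,000 L = 6835 g; ÷ 100.1 = 68.29 mol Ca²⁺.
Mass: 68.29 × 147 = 10,040 g.

10.0 kg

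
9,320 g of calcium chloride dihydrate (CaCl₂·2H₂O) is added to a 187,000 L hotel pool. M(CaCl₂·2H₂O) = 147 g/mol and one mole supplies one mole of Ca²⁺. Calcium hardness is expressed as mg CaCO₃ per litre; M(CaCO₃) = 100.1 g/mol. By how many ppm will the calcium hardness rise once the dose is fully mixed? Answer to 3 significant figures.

Moles of Ca²⁺: 9,320 g ÷ 147 g/mol = 63.4 mol.
As CaCO₃: 63.4 mol × 100.1 g/mol = 6346 g.
Rise: 6346 g / 187,000 L × 1000 = 33.94 mg/L.

33.9 ppm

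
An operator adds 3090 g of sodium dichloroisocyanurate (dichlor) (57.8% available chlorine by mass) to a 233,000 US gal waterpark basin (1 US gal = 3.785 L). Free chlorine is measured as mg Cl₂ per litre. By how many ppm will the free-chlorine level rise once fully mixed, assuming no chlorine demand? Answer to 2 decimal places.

Volume: 233,000 US gal × 3.785 L/gal = 881,905 L.
Available chlorine delivered: 3090 g × 0.578 = 1786 g as Cl₂.
Concentration rise: 1786 g / 881,905 L = 2.025 mg/L = 2.03 ppm.

2.03 ppm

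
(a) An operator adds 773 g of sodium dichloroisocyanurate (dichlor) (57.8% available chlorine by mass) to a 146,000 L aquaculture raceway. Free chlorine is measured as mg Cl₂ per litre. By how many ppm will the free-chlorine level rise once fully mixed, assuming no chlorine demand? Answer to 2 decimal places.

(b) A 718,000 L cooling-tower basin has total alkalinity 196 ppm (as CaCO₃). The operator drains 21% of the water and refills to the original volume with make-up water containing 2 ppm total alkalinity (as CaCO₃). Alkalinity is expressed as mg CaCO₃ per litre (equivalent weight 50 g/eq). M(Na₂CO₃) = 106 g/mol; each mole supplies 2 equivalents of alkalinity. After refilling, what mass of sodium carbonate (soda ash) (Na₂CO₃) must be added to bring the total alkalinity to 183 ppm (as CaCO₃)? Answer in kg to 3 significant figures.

(a) 3.06 ppm; (b) 21.1 kg

(a) Available chlorine delivered: 773 g × 0.578 = 446.8 g as Cl₂.
(a) Concentration rise: 446.8 g / 146,000 L = 3.06 mg/L = 3.06 ppm.

(b) After draining 21% and refilling: 196 × 0.79 + 2 × 0.21 = 155.26 ppm.
(b) Deficit to target: 183 − 155.26 = 27.74 mg/L.
(b) As CaCO₃: 27.74 mg/L × 718,000 L = 19,920 g; ÷ 50 g/eq ÷ 2 = 199.2 mol Na₂CO₃.
(b) Mass: 199.2 × 106 = 21,110 g.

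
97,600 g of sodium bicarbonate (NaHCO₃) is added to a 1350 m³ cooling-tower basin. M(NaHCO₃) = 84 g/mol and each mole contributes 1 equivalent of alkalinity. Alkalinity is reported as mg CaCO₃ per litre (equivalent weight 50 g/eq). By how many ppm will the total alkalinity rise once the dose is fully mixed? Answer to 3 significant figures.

Volume: 1350 m³ = 1,350,000 L.
Moles of NaHCO₃: 97,600 g ÷ 84 g/mol = 1162 mol → 1162 eq of alkalinity.
As CaCO₃: 1162 eq × 50 g/eq = 58,100 g.
Rise: 58,100 g / 1,350,000 L × 1000 = 43.03 mg/L.

43.0 ppm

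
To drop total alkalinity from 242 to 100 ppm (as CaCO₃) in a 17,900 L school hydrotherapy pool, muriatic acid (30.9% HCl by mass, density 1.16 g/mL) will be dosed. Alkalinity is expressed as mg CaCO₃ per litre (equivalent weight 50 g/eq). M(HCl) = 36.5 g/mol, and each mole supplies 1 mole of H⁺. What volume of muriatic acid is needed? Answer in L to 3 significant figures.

5.18 L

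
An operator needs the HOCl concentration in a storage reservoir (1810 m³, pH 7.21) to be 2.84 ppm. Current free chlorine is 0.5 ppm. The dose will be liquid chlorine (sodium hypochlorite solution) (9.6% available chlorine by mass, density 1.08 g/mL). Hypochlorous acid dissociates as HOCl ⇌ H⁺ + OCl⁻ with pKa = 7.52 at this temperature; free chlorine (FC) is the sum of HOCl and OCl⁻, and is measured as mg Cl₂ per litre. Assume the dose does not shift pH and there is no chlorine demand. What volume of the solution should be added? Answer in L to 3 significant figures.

65.1 L

Volume: 1810 m³ = 1,810,000 L.
[OCl⁻]/[HOCl] = 10^(pH − pKa) = 10^(7.21 − 7.52) = 0.4898; fraction as HOCl = 1/(1 + 0.4898) = 0.6712.
Free chlorine required for 2.84 ppm HOCl: 2.84 / 0.6712 = 4.231 ppm.
FC to add: 4.231 − 0.5 = 3.731 mg/L as Cl₂.
Cl₂ equivalent: 3.731 mg/L × 1,810,000 L = 6753 g.
Product at 9.6% available Cl: 6753 / 0.096 = 70,340 g.
Volume: 70,340 g ÷ 1.08 g/mL = 65,130 mL.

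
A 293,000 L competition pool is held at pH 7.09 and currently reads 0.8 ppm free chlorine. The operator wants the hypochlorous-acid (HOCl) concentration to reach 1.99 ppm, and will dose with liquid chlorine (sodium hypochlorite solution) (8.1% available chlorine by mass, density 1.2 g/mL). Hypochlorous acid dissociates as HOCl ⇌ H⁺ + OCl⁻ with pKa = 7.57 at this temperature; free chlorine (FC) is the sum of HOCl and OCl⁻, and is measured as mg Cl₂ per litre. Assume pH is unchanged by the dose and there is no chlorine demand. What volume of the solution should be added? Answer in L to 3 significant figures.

5.57 L

[OCl⁻]/[HOCl] = 10^(pH − pKa) = 10^(7.09 − 7.57) = 0.3311; fraction as HOCl = 1/(1 + 0.3311) = 0.7512.
Free chlorine required for 1.99 ppm HOCl: 1.99 / 0.7512 = 2.649 ppm.
FC to add: 2.649 − 0.8 = 1.849 mg/L as Cl₂.
Cl₂ equivalent: 1.849 mg/L × 293,000 L = 541.7 g.
Product at 8.1% available Cl: 541.7 / 0.081 = 6688 g.
Volume: 6688 g ÷ 1.2 g/mL = 5573 mL.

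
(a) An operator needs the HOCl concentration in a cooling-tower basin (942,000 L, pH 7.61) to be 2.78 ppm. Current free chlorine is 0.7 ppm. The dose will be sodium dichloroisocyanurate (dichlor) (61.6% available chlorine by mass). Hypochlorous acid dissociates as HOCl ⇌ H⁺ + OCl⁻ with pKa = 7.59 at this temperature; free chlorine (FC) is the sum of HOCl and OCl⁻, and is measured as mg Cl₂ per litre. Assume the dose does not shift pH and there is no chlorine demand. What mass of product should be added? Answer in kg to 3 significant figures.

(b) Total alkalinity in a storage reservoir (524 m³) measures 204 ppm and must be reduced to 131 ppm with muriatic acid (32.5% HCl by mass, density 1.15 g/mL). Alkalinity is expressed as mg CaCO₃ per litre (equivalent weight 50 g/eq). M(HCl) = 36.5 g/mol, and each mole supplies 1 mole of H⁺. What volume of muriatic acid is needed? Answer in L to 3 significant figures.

(a) 7.63 kg; (b) 74.7 L

(a) [OCl⁻]/[HOCl] = 10^(pH − pKa) = 10^(7.61 − 7.59) = 1.047; fraction as HOCl = 1/(1 + 1.047) = 0.4885.
(a) Free chlorine required for 2.78 ppm HOCl: 2.78 / 0.4885 = 5.691 ppm.
(a) FC to add: 5.691 − 0.7 = 4.991 mg/L as Cl₂.
(a) Cl₂ equivalent: 4.991 mg/L × 942,000 L = 4702 g.
(a) Product at 61.6% available Cl: 4702 / 0.616 = 7632 g.

(b) Volume: 524 m³ = 524,000 L.
(b) Alkalinity to neutralize: (204 − 131) = 73 mg/L as CaCO₃ × 524,000 L = 38,250 g as CaCO₃.
(b) Equivalents of H⁺ required: 38,250 ÷ 50 g/eq = 765 eq = 765 mol HCl.
(b) Mass of HCl: 765 × 36.5 = 27,920 g.
(b) Mass of 32.5% solution: 27,920 / 0.325 = 85,920 g.
(b) Volume: 85,920 g ÷ 1.15 g/mL = 74,710 mL.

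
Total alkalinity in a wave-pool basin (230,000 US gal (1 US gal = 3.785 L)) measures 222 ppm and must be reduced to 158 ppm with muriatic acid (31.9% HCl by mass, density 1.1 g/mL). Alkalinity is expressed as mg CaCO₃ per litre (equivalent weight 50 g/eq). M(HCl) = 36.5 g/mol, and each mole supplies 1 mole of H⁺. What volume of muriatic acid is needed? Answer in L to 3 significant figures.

Volume: 230,000 US gal × 3.785 L/gal = 870,550 L.
Alkalinity to neutralize: (222 − 158) = 64 mg/L as CaCO₃ × 870,550 L = 55,720 g as CaCO₃.
Equivalents of H⁺ required: 55,720 ÷ 50 g/eq = 1114 eq = 1114 mol HCl.
Mass of HCl: 1114 × 36.5 = 40,670 g.
Mass of 31.9% solution: 40,670 / 0.319 = 127,500 g.
Volume: 127,500 g ÷ 1.1 g/mL = 115,900 mL.

116 L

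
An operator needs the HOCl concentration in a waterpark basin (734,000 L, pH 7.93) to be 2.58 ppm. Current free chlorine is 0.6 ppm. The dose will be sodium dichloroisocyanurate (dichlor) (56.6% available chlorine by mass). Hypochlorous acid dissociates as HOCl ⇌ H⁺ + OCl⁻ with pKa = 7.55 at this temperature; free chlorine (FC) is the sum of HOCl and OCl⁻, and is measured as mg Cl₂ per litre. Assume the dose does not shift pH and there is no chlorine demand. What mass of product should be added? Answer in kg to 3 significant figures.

10.6 kg

[OCl⁻]/[HOCl] = 10^(pH − pKa) = 10^(7.93 − 7.55) = 2.399; fraction as HOCl = 1/(1 + 2.399) = 0.2942.
Free chlorine required for 2.58 ppm HOCl: 2.58 / 0.2942 = 8.769 ppm.
FC to add: 8.769 − 0.6 = 8.169 mg/L as Cl₂.
Cl₂ equivalent: 8.169 mg/L × 734,000 L = 5996 g.
Product at 56.6% available Cl: 5996 / 0.566 = 10,590 g.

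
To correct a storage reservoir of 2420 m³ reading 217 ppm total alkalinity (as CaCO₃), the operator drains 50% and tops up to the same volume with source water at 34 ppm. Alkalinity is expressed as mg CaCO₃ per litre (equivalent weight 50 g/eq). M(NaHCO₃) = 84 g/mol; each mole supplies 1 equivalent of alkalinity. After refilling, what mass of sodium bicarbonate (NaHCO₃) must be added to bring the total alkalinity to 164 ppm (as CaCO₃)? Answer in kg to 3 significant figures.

157 kg

Volume: 2420 m³ = 2,420,000 L.
After draining 50% and refilling: 217 × 0.50 + 34 × 0.50 = 125.5 ppm.
Deficit to target: 164 − 125.5 = 38.5 mg/L.
As CaCO₃: 38.5 mg/L × 2,420,000 L = 93,170 g; ÷ 50 g/eq ÷ 1 = 1863 mol NaHCO₃.
Mass: 1863 × 84 = 156,500 g.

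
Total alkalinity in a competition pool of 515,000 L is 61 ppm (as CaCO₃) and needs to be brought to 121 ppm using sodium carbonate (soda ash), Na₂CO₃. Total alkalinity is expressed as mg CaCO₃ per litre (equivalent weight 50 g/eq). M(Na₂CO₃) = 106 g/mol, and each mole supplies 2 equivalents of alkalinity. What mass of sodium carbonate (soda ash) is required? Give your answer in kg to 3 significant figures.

32.8 kg

Alkalinity to add: (121 − 61) = 60 mg/L as CaCO₃ × 515,000 L = 30,900 g as CaCO₃.
Equivalents: 30,900 g ÷ 50 g/eq = 618 eq.
Each mole of Na₂CO₃ supplies 2 eq, so 618 / 2 = 309 mol.
Mass: 309 mol × 106 g/mol = 32,750 g.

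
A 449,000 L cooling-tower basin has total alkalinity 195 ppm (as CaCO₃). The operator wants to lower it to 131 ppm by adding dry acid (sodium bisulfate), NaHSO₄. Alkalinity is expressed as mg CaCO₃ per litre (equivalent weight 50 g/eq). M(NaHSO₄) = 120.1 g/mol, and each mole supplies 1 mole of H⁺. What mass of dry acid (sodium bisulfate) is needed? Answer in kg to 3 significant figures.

Alkalinity to neutralize: (195 − 131) = 64 mg/L as CaCO₃ × 449,000 L = 28,740 g as CaCO₃.
Equivalents of H⁺ required: 28,740 ÷ 50 g/eq = 574.7 eq = 574.7 mol NaHSO₄.
Mass of NaHSO₄: 574.7 × 120.1 = 69,020 g.

69.0 kg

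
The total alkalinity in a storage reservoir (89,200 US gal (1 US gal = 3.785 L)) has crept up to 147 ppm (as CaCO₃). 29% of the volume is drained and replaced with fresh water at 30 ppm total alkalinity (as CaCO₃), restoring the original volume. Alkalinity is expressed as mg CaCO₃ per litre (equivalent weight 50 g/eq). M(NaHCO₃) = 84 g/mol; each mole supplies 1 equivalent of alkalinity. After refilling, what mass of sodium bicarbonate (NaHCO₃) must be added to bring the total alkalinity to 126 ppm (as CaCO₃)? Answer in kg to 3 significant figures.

Volume: 89,200 US gal × 3.785 L/gal = 337,622 L.
After draining 29% and refilling: 147 × 0.71 + 30 × 0.29 = 113.07 ppm.
Deficit to target: 126 − 113.07 = 12.93 mg/L.
As CaCO₃: 12.93 mg/L × 337,622 L = 4365 g; ÷ 50 g/eq ÷ 1 = 87.31 mol NaHCO₃.
Mass: 87.31 × 84 = 7334 g.

7.33 kg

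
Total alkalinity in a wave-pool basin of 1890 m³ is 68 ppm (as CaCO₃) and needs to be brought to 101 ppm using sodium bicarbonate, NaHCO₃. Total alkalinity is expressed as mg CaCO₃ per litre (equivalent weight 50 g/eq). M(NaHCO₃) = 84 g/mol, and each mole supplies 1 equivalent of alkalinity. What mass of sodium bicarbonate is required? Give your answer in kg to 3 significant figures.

105 kg

Volume: 1890 m³ = 1,890,000 L.
Alkalinity to add: (101 − 68) = 33 mg/L as CaCO₃ × 1,890,000 L = 62,370 g as CaCO₃.
Equivalents: 62,370 g ÷ 50 g/eq = 1247 eq.
NaHCO₃ supplies 1 eq per mole → 1247 mol.
Mass: 1247 mol × 84 g/mol = 104,800 g.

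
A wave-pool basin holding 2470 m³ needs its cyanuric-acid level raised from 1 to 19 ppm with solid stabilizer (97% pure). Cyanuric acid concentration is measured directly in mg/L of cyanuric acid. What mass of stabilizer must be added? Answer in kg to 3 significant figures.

45.8 kg

Volume: 2470 m³ = 2,470,000 L.
CYA to add: (19 − 1) = 18 mg/L × 2,470,000 L = 44,460 g cyanuric acid.
At 97% purity: 44,460 / 0.97 = 45,840 g product.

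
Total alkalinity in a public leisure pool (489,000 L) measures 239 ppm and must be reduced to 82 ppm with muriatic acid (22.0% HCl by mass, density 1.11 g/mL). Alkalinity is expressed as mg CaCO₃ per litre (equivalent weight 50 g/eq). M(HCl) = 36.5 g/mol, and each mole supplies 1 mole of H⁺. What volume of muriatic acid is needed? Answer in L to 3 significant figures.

230 L

Alkalinity to neutralize: (239 − 82) = 157 mg/L as CaCO₃ × 489,000 L = 76,770 g as CaCO₃.
Equivalents of H⁺ required: 76,770 ÷ 50 g/eq = 1535 eq = 1535 mol HCl.
Mass of HCl: 1535 × 36.5 = 56,040 g.
Mass of 22.0% solution: 56,040 / 0.22 = 254,700 g.
Volume: 254,700 g ÷ 1.11 g/mL = 229,500 mL.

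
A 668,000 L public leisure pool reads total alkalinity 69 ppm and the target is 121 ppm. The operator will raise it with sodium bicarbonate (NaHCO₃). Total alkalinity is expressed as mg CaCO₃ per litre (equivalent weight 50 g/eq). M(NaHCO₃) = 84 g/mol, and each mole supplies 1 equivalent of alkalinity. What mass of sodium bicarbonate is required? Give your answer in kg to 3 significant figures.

Alkalinity to add: (121 − 69) = 52 mg/L as CaCO₃ × 668,000 L = 34,740 g as CaCO₃.
Equivalents: 34,740 g ÷ 50 g/eq = 694.7 eq.
NaHCO₃ supplies 1 eq per mole → 694.7 mol.
Mass: 694.7 mol × 84 g/mol = 58,360 g.

58.4 kg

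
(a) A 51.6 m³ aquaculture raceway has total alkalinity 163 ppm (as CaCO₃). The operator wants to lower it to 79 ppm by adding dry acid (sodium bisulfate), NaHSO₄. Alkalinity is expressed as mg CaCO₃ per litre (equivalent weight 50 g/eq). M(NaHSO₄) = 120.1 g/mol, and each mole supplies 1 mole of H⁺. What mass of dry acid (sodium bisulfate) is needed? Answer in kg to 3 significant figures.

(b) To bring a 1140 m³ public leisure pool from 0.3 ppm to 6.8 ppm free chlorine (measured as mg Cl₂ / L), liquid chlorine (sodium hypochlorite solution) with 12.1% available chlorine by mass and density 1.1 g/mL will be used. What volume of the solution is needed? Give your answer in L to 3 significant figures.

(a) 10.4 kg; (b) 55.7 L

(a) Volume: 51.6 m³ = 51,600 L.
(a) Alkalinity to neutralize: (163 − 79) = 84 mg/L as CaCO₃ × 51,600 L = 4334 g as CaCO₃.
(a) Equivalents of H⁺ required: 4334 ÷ 50 g/eq = 86.69 eq = 86.69 mol NaHSO₄.
(a) Mass of NaHSO₄: 86.69 × 120.1 = 10,410 g.

(b) Volume: 1140 m³ = 1,140,000 L.
(b) Chlorine deficit: 6.8 − 0.3 = 6.5 ppm = 6.5 mg/L as Cl₂.
(b) Cl₂ equivalent needed: 6.5 mg/L × 1,140,000 L = 7,410,000 mg = 7410 g.
(b) Product at 12.1% available chlorine: 7410 / 0.121 = 61,240 g.
(b) Volume at density 1.1 g/mL: 61,240 g ÷ 1.1 g/mL = 55,670 mL.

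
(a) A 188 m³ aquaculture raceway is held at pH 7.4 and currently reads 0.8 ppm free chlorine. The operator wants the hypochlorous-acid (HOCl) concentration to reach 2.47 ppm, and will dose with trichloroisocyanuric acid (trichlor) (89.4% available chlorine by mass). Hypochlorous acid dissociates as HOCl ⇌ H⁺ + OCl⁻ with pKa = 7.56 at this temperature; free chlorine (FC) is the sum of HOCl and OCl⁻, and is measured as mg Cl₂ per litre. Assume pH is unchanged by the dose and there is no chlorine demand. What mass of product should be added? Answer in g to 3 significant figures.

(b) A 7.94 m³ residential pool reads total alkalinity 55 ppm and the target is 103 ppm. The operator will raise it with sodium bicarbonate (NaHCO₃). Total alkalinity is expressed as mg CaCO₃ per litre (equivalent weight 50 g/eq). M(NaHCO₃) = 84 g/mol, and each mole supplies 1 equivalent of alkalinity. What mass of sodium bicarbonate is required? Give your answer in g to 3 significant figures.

(a) Volume: 188 m³ = 188,000 L.
(a) [OCl⁻]/[HOCl] = 10^(pH − pKa) = 10^(7.4 − 7.56) = 0.6918; fraction as HOCl = 1/(1 + 0.6918) = 0.5911.
(a) Free chlorine required for 2.47 ppm HOCl: 2.47 / 0.5911 = 4.179 ppm.
(a) FC to add: 4.179 − 0.8 = 3.379 mg/L as Cl₂.
(a) Cl₂ equivalent: 3.379 mg/L × 188,000 L = 635.2 g.
(a) Product at 89.4% available Cl: 635.2 / 0.894 = 710.5 g.

(b) Volume: 7.94 m³ = 7,940 L.
(b) Alkalinity to add: (103 − 55) = 48 mg/L as CaCO₃ × 7,940 L = 381.1 g as CaCO₃.
(b) Equivalents: 381.1 g ÷ 50 g/eq = 7.622 eq.
(b) NaHCO₃ supplies 1 eq per mole → 7.622 mol.
(b) Mass: 7.622 mol × 84 g/mol = 640.3 g.

(a) 711 g; (b) 640 g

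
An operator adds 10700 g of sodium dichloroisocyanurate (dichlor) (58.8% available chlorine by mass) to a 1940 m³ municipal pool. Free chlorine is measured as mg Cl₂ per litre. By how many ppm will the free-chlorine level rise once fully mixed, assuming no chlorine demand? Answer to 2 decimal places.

3.24 ppm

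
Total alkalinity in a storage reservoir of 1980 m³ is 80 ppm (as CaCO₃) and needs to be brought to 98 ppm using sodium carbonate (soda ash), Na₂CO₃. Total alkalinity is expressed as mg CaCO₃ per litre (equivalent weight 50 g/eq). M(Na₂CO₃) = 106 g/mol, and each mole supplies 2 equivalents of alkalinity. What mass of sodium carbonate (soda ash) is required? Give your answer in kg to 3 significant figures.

Volume: 1980 m³ = 1,980,000 L.
Alkalinity to add: (98 − 80) = 18 mg/L as CaCO₃ × 1,980,000 L = 35,640 g as CaCO₃.
Equivalents: 35,640 g ÷ 50 g/eq = 712.8 eq.
Each mole of Na₂CO₃ supplies 2 eq, so 712.8 / 2 = 356.4 mol.
Mass: 356.4 mol × 106 g/mol = 37,780 g.

37.8 kg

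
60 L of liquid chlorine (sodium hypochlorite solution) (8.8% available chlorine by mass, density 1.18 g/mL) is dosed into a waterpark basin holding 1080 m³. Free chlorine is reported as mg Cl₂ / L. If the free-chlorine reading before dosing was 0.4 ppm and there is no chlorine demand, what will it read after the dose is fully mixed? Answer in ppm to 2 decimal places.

6.17 ppm

Volume: 1080 m³ = 1,080,000 L.
Mass of solution: 60 L × 1000 mL/L × 1.18 g/mL = 70,800 g.
Available chlorine delivered: 70,800 g × 0.088 = 6230 g as Cl₂.
Concentration rise: 6230 g / 1,080,000 L = 5.769 mg/L = 5.77 ppm.
Final FC: 0.4 + 5.77 = 6.17 ppm.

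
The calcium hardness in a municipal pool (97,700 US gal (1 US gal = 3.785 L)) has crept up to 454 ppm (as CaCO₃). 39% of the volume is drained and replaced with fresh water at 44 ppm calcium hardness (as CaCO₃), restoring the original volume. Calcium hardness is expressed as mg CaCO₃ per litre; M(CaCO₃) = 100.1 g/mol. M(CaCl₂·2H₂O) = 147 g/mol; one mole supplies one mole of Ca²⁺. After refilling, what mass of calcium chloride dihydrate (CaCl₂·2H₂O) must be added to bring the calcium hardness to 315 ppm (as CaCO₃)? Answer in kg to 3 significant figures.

Volume: 97,700 US gal × 3.785 L/gal = 369,794 L.
After draining 39% and refilling: 454 × 0.61 + 44 × 0.39 = 294.1 ppm.
Deficit to target: 315 − 294.1 = 20.9 mg/L.
As CaCO₃: 20.9 mg/L × 369,794 L = 7729 g; ÷ 100.1 = 77.21 mol Ca²⁺.
Mass: 77.21 × 147 = 11,350 g.

11.3 kg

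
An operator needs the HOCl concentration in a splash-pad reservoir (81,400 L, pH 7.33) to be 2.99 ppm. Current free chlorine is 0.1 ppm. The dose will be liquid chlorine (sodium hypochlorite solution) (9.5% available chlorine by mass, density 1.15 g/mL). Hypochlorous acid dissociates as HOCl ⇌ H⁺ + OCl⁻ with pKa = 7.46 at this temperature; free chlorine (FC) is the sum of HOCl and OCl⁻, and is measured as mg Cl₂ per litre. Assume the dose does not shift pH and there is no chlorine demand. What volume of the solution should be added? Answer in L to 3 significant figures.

[OCl⁻]/[HOCl] = 10^(pH − pKa) = 10^(7.33 − 7.46) = 0.7413; fraction as HOCl = 1/(1 + 0.7413) = 0.5743.
Free chlorine required for 2.99 ppm HOCl: 2.99 / 0.5743 = 5.207 ppm.
FC to add: 5.207 − 0.1 = 5.107 mg/L as Cl₂.
Cl₂ equivalent: 5.107 mg/L × 81,400 L = 415.7 g.
Product at 9.5% available Cl: 415.7 / 0.095 = 4375 g.
Volume: 4375 g ÷ 1.15 g/mL = 3805 mL.

3.80 L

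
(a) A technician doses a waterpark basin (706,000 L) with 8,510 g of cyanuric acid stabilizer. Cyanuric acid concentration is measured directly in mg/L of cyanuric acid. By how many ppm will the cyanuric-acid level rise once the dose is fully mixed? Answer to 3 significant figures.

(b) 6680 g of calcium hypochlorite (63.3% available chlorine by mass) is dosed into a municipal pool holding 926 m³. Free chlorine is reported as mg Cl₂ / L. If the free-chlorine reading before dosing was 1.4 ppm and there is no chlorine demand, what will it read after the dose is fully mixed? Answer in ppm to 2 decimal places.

(a) Rise: 8,510 g / 706,000 L × 1000 = 12.05 mg/L.

(b) Volume: 926 m³ = 926,000 L.
(b) Available chlorine delivered: 6680 g × 0.633 = 4228 g as Cl₂.
(b) Concentration rise: 4228 g / 926,000 L = 4.566 mg/L = 4.57 ppm.
(b) Final FC: 1.4 + 4.57 = 5.97 ppm.

(a) 12.1 ppm; (b) 5.97 ppm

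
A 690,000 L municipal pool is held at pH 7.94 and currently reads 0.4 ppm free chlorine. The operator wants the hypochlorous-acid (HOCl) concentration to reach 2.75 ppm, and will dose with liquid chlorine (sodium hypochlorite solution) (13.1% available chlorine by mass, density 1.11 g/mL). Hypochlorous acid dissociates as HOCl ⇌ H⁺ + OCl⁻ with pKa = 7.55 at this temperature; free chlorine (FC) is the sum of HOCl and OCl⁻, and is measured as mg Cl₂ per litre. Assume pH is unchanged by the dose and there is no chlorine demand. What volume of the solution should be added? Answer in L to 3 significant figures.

43.2 L

[OCl⁻]/[HOCl] = 10^(pH − pKa) = 10^(7.94 − 7.55) = 2.455; fraction as HOCl = 1/(1 + 2.455) = 0.2895.
Free chlorine required for 2.75 ppm HOCl: 2.75 / 0.2895 = 9.5 ppm.
FC to add: 9.5 − 0.4 = 9.1 mg/L as Cl₂.
Cl₂ equivalent: 9.1 mg/L × 690,000 L = 6279 g.
Product at 13.1% available Cl: 6279 / 0.131 = 47,930 g.
Volume: 47,930 g ÷ 1.11 g/mL = 43,180 mL.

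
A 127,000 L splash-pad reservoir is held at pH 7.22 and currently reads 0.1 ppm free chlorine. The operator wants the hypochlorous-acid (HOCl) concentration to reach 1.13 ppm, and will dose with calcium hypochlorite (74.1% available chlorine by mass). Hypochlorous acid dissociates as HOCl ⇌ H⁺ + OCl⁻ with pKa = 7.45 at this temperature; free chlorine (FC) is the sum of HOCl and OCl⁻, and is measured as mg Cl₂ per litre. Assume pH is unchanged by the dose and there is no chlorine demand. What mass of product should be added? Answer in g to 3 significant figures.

291 g

[OCl⁻]/[HOCl] = 10^(pH − pKa) = 10^(7.22 − 7.45) = 0.5888; fraction as HOCl = 1/(1 + 0.5888) = 0.6294.
Free chlorine required for 1.13 ppm HOCl: 1.13 / 0.6294 = 1.795 ppm.
FC to add: 1.795 − 0.1 = 1.695 mg/L as Cl₂.
Cl₂ equivalent: 1.695 mg/L × 127,000 L = 215.3 g.
Product at 74.1% available Cl: 215.3 / 0.741 = 290.6 g.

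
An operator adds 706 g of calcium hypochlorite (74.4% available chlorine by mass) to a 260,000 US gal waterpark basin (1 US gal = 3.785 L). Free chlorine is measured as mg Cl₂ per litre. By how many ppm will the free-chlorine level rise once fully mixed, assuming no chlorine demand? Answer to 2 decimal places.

0.53 ppm

Volume: 260,000 US gal × 3.785 L/gal = 984,100 L.
Available chlorine delivered: 706 g × 0.744 = 525.3 g as Cl₂.
Concentration rise: 525.3 g / 984,100 L = 0.5338 mg/L = 0.53 ppm.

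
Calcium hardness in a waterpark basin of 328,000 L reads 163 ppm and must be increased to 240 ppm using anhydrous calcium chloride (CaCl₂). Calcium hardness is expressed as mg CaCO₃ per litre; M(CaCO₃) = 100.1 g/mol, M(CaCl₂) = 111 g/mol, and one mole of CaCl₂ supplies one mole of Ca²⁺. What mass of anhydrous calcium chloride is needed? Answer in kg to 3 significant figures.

28.0 kg

Hardness to add: (240 − 163) = 77 mg/L as CaCO₃ × 328,000 L = 25,260 g as CaCO₃.
Moles of Ca²⁺ (1 mol Ca²⁺ ≡ 1 mol CaCO₃): 25,260 / 100.1 g/mol = 252.3 mol.
Mass of CaCl₂: 252.3 × 111 = 28,010 g.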